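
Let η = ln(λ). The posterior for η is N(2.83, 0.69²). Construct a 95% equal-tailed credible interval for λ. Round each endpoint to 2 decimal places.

On the log scale the 95% interval is 2.83 ± 1.960 × 0.69 = [1.4776, 4.1824].
Exponentiate: [e^1.4776, e^4.1824] = [4.38, 65.52].

[4.38, 65.52]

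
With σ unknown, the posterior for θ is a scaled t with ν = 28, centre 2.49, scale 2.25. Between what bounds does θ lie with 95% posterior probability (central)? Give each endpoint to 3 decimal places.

[-2.119, 7.099]

The t_28 distribution is symmetric; the 95% interval is 2.49 ± t·2.25 with t_{0.975,28} = 2.048.
Half-width: 2.048 × 2.25 = 4.609.
2.49 − 4.609 = -2.119; 2.49 + 4.609 = 7.099.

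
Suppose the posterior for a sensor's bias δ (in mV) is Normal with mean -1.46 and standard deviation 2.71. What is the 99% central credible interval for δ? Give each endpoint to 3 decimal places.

The posterior is symmetric, so the 99% equal-tailed interval is δ = -1.46 ± z·2.71 with z = 2.576.
Half-width: 2.576 × 2.71 = 6.980.
-1.46 − 6.980 = -8.440; -1.46 + 6.980 = 5.520.

[-8.440, 5.520]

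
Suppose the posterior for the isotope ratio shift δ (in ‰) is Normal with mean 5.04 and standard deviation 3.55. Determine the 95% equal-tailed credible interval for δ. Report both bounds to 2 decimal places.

The posterior is symmetric, so the 95% equal-tailed interval is δ = 5.04 ± z·3.55 with z = 1.960.
Half-width: 1.960 × 3.55 = 6.96.
5.04 − 6.96 = -1.92; 5.04 + 6.96 = 12.00.

[-1.92, 12.00]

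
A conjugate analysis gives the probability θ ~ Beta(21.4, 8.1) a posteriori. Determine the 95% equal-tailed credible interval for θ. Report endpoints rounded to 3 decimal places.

[0.554, 0.868]

Posterior: Beta(21.4, 8.1).
Equal-tailed 95% interval: the 0.025 and 0.975 quantiles of Beta(21.4, 8.1).
Posterior mean ≈ 0.725, SD ≈ 0.081; a Normal approximation gives roughly [0.567, 0.884].
Exact: F⁻¹(0.025) = 0.554; F⁻¹(0.975) = 0.868.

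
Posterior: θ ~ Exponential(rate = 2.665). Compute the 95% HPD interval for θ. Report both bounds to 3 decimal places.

The exponential density is strictly decreasing on [0, ∞), so the HPD interval is anchored at 0: [0, q] with P(θ ≤ q) = 0.95.
q = −ln(1 − 0.95) / 2.665 = 2.9957 / 2.665 = 1.124.

[0.000, 1.124]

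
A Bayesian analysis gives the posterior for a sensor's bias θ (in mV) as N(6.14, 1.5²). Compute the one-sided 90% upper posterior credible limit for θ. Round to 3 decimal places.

8.062

Need U with P(θ ≤ U) = 0.90: U = 6.14 + z_{0.1}·1.5.
z = 1.282; U = 6.14 + 1.282 × 1.5 = 8.062.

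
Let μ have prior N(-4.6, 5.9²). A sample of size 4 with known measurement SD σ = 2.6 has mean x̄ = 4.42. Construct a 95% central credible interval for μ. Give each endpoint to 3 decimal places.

[1.514, 6.491]

Posterior precision = 1/5.9² + 4/2.6² = 0.0287 + 0.5917 = 0.6204, so posterior SD = 1.2695.
Posterior mean = (-4.6/5.9² + 4·4.42/2.6²) / 0.6204 = 4.0024.
Interval: 4.0024 ± 1.960 × 1.2695 → [1.514, 6.491].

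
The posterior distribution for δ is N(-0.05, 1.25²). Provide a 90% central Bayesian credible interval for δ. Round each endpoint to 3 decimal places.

[-2.106, 2.006]

The posterior is symmetric, so the 90% equal-tailed interval is δ = -0.05 ± z·1.25 with z = 1.645.
Half-width: 1.645 × 1.25 = 2.056.
-0.05 − 2.056 = -2.106; -0.05 + 2.056 = 2.006.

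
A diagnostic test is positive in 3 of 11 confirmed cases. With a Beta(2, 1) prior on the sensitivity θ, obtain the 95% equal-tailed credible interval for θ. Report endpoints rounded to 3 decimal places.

Posterior: Beta(2+3, 1+8) = Beta(5, 9).
Equal-tailed 95% interval: the 0.025 and 0.975 quantiles of Beta(5, 9).
Posterior mean ≈ 0.357, SD ≈ 0.124; a Normal approximation gives roughly [0.115, 0.600].
Exact: F⁻¹(0.025) = 0.139; F⁻¹(0.975) = 0.614.

[0.139, 0.614]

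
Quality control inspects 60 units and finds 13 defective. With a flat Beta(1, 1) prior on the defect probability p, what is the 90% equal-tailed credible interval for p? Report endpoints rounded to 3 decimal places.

Posterior: Beta(1+13, 1+47) = Beta(14, 48).
Equal-tailed 90% interval: the 0.05 and 0.95 quantiles of Beta(14, 48).
Posterior mean ≈ 0.226, SD ≈ 0.053; a Normal approximation gives roughly [0.139, 0.312].
Exact: F⁻¹(0.05) = 0.144; F⁻¹(0.95) = 0.317.

[0.144, 0.317]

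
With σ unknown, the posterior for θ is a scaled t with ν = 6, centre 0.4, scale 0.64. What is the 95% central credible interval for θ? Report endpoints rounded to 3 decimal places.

The t_6 distribution is symmetric; the 95% interval is 0.4 ± t·0.64 with t_{0.975,6} = 2.447.
Half-width: 2.447 × 0.64 = 1.566.
0.4 − 1.566 = -1.166; 0.4 + 1.566 = 1.966.

[-1.166, 1.966]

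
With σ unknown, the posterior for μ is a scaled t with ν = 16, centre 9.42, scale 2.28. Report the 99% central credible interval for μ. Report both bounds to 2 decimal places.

[2.76, 16.08]

The t_16 distribution is symmetric; the 99% interval is 9.42 ± t·2.28 with t_{0.995,16} = 2.921.
Half-width: 2.921 × 2.28 = 6.66.
9.42 − 6.66 = 2.76; 9.42 + 6.66 = 16.08.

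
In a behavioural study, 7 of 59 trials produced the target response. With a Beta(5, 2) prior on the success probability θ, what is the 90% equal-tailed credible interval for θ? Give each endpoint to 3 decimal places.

[0.110, 0.265]

Posterior: Beta(5+7, 2+52) = Beta(12, 54).
Equal-tailed 90% interval: the 0.05 and 0.95 quantiles of Beta(12, 54).
Posterior mean ≈ 0.182, SD ≈ 0.047; a Normal approximation gives roughly [0.104, 0.259].
Exact: F⁻¹(0.05) = 0.110; F⁻¹(0.95) = 0.265.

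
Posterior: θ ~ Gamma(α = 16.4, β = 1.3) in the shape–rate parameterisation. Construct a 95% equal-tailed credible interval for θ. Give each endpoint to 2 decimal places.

Posterior: Gamma(shape 16.4, rate 1.3).
Equal-tailed 95% interval: Gamma(16.4, 1.3) quantiles at 0.025 and 0.975.
Posterior mean ≈ 12.62, SD ≈ 3.12; a Normal approximation gives roughly [6.51, 18.72].
Exact: lower = 7.27; upper = 19.41.

[7.27, 19.41]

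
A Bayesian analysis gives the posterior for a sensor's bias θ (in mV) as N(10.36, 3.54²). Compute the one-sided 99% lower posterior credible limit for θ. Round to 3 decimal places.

2.125

Need L with P(θ ≥ L) = 0.99: L = 10.36 − z_{0.01}·3.54.
z = 2.326; L = 10.36 − 2.326 × 3.54 = 2.125.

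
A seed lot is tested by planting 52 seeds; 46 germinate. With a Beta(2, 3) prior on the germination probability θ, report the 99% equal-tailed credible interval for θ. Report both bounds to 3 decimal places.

[0.699, 0.941]

Posterior: Beta(2+46, 3+6) = Beta(48, 9).
Equal-tailed 99% interval: the 0.005 and 0.995 quantiles of Beta(48, 9).
Posterior mean ≈ 0.842, SD ≈ 0.048; a Normal approximation gives roughly [0.719, 0.965].
Exact: F⁻¹(0.005) = 0.699; F⁻¹(0.995) = 0.941.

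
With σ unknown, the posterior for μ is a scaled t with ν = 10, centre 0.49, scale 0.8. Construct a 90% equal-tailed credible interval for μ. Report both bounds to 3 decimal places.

The t_10 distribution is symmetric; the 90% interval is 0.49 ± t·0.8 with t_{0.95,10} = 1.812.
Half-width: 1.812 × 0.8 = 1.450.
0.49 − 1.450 = -0.960; 0.49 + 1.450 = 1.940.

[-0.960, 1.940]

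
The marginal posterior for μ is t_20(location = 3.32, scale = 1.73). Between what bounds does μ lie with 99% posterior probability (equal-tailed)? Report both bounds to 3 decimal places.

[-1.602, 8.242]

The t_20 distribution is symmetric; the 99% interval is 3.32 ± t·1.73 with t_{0.995,20} = 2.845.
Half-width: 2.845 × 1.73 = 4.922.
3.32 − 4.922 = -1.602; 3.32 + 4.922 = 8.242.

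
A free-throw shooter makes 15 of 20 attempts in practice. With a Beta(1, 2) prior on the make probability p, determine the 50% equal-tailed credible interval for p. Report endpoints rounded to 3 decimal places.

[0.634, 0.763]

Posterior: Beta(1+15, 2+5) = Beta(16, 7).
Equal-tailed 50% interval: the 0.25 and 0.75 quantiles of Beta(16, 7).
Posterior mean ≈ 0.696, SD ≈ 0.094; a Normal approximation gives roughly [0.632, 0.759].
Exact: F⁻¹(0.25) = 0.634; F⁻¹(0.75) = 0.763.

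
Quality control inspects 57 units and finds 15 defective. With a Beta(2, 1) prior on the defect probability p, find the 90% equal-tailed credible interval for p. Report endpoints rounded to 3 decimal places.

Posterior: Beta(2+15, 1+42) = Beta(17, 43).
Equal-tailed 90% interval: the 0.05 and 0.95 quantiles of Beta(17, 43).
Posterior mean ≈ 0.283, SD ≈ 0.058; a Normal approximation gives roughly [0.188, 0.378].
Exact: F⁻¹(0.05) = 0.193; F⁻¹(0.95) = 0.382.

[0.193, 0.382]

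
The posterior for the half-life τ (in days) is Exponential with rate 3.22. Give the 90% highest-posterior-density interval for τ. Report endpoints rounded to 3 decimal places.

[0.000, 0.715]

The exponential density is strictly decreasing on [0, ∞), so the HPD interval is anchored at 0: [0, q] with P(τ ≤ q) = 0.90.
q = −ln(1 − 0.90) / 3.22 = 2.3026 / 3.22 = 0.715.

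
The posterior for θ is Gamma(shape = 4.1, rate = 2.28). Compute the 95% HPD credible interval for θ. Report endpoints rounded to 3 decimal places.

[0.333, 3.552]

The posterior is unimodal and skewed, so the HPD interval has equal density at both endpoints and is the shortest 95% interval.
Solving f(0.333) = f(3.552) with F(3.552) − F(0.333) = 0.95 gives [0.333, 3.552].
For comparison, the equal-tailed interval is [0.500, 3.911]; the HPD is narrower and shifted toward the mode.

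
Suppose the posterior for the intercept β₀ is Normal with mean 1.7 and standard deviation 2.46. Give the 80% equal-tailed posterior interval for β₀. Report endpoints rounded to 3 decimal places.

[-1.453, 4.853]

The posterior is symmetric, so the 80% equal-tailed interval is β₀ = 1.7 ± z·2.46 with z = 1.282.
Half-width: 1.282 × 2.46 = 3.153.
1.7 − 3.153 = -1.453; 1.7 + 3.153 = 4.853.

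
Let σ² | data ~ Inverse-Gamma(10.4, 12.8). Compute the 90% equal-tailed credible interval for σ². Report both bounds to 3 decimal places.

Inverse-Gamma(10.4, 12.8) quantiles: F⁻¹(0.05) and F⁻¹(0.95).
Equivalently, 1/σ² ~ Gamma(10.4, rate = 12.8); invert its 0.95 and 0.05 quantiles.
Posterior mean ≈ 1.362, SD ≈ 0.470; a Normal approximation gives roughly [0.589, 2.135].
Exact: lower = 0.790; upper = 2.237.

[0.790, 2.237]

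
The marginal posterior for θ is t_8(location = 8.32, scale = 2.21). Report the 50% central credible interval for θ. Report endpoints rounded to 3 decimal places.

[6.759, 9.881]

The t_8 distribution is symmetric; the 50% interval is 8.32 ± t·2.21 with t_{0.75,8} = 0.706.
Half-width: 0.706 × 2.21 = 1.561.
8.32 − 1.561 = 6.759; 8.32 + 1.561 = 9.881.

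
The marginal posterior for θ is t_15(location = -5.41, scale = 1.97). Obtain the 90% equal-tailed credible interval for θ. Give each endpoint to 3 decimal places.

The t_15 distribution is symmetric; the 90% interval is -5.41 ± t·1.97 with t_{0.95,15} = 1.753.
Half-width: 1.753 × 1.97 = 3.454.
-5.41 − 3.454 = -8.864; -5.41 + 3.454 = -1.956.

[-8.864, -1.956]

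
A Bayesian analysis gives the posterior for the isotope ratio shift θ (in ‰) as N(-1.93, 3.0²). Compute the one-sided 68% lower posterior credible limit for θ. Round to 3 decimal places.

Need L with P(θ ≥ L) = 0.68: L = -1.93 − z_{0.32}·3.0.
z = 0.468; L = -1.93 − 0.468 × 3.0 = -3.333.

-3.333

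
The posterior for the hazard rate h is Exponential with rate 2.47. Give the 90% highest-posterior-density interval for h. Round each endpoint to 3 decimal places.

[0.000, 0.932]

The exponential density is strictly decreasing on [0, ∞), so the HPD interval is anchored at 0: [0, q] with P(h ≤ q) = 0.90.
q = −ln(1 − 0.90) / 2.47 = 2.3026 / 2.47 = 0.932.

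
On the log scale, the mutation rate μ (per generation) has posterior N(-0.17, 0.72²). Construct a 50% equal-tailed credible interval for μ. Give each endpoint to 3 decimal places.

On the log scale the 50% interval is -0.17 ± 0.674 × 0.72 = [-0.6556, 0.3156].
Exponentiate: [e^-0.6556, e^0.3156] = [0.519, 1.371].

[0.519, 1.371]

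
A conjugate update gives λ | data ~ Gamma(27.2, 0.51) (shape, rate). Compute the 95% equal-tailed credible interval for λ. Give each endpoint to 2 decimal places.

Posterior: Gamma(shape 27.2, rate 0.51).
Equal-tailed 95% interval: Gamma(27.2, 0.51) quantiles at 0.025 and 0.975.
Posterior mean ≈ 53.33, SD ≈ 10.23; a Normal approximation gives roughly [33.29, 73.38].
Exact: lower = 35.21; upper = 75.16.

[35.21, 75.16]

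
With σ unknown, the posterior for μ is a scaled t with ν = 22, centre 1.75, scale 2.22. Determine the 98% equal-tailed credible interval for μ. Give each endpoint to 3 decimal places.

[-3.818, 7.318]

The t_22 distribution is symmetric; the 98% interval is 1.75 ± t·2.22 with t_{0.99,22} = 2.508.
Half-width: 2.508 × 2.22 = 5.568.
1.75 − 5.568 = -3.818; 1.75 + 5.568 = 7.318.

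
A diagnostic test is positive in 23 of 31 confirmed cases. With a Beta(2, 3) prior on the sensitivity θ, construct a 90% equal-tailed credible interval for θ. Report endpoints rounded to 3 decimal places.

[0.564, 0.813]

Posterior: Beta(2+23, 3+8) = Beta(25, 11).
Equal-tailed 90% interval: the 0.05 and 0.95 quantiles of Beta(25, 11).
Posterior mean ≈ 0.694, SD ≈ 0.076; a Normal approximation gives roughly [0.570, 0.819].
Exact: F⁻¹(0.05) = 0.564; F⁻¹(0.95) = 0.813.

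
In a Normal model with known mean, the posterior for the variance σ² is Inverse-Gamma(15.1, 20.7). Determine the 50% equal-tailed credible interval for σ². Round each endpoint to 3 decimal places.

[1.182, 1.679]

Inverse-Gamma(15.1, 20.7) quantiles: F⁻¹(0.25) and F⁻¹(0.75).
Equivalently, 1/σ² ~ Gamma(15.1, rate = 20.7); invert its 0.75 and 0.25 quantiles.
Posterior mean ≈ 1.468, SD ≈ 0.406; a Normal approximation gives roughly [1.195, 1.742].
Exact: lower = 1.182; upper = 1.679.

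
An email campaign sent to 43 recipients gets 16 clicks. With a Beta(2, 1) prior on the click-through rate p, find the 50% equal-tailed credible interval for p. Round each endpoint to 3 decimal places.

[0.342, 0.439]

Posterior: Beta(2+16, 1+27) = Beta(18, 28).
Equal-tailed 50% interval: the 0.25 and 0.75 quantiles of Beta(18, 28).
Posterior mean ≈ 0.391, SD ≈ 0.071; a Normal approximation gives roughly [0.343, 0.439].
Exact: F⁻¹(0.25) = 0.342; F⁻¹(0.75) = 0.439.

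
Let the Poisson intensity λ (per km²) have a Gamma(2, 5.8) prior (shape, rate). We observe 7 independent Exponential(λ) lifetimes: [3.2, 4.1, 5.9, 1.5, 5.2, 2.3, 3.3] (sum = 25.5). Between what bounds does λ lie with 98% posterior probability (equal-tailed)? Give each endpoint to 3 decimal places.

[0.112, 0.556]

Posterior: Gamma(2+7, 5.8+25.5) = Gamma(9, 31.3) (shape, rate).
Equal-tailed 98% interval: Gamma(9, 31.3) quantiles at 0.01 and 0.99.
Posterior mean ≈ 0.288, SD ≈ 0.096; a Normal approximation gives roughly [0.065, 0.511].
Exact: lower = 0.112; upper = 0.556.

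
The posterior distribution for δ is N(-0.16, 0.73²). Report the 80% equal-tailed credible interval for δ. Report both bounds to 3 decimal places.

The posterior is symmetric, so the 80% equal-tailed interval is δ = -0.16 ± z·0.73 with z = 1.282.
Half-width: 1.282 × 0.73 = 0.936.
-0.16 − 0.936 = -1.096; -0.16 + 0.936 = 0.776.

[-1.096, 0.776]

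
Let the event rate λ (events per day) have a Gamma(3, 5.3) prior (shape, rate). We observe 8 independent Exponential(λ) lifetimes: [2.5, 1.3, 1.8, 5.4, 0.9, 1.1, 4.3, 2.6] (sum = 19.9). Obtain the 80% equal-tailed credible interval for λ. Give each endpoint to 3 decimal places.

Posterior: Gamma(3+8, 5.3+19.9) = Gamma(11, 25.2) (shape, rate).
Equal-tailed 80% interval: Gamma(11, 25.2) quantiles at 0.1 and 0.9.
Posterior mean ≈ 0.437, SD ≈ 0.132; a Normal approximation gives roughly [0.268, 0.605].
Exact: lower = 0.279; upper = 0.611.

[0.279, 0.611]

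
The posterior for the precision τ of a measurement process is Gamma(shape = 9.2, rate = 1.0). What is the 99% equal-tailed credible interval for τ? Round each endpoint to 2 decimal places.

[3.25, 18.86]

Posterior: Gamma(shape 9.2, rate 1.0).
Equal-tailed 99% interval: Gamma(9.2, 1.0) quantiles at 0.005 and 0.995.
Posterior mean ≈ 9.20, SD ≈ 3.03; a Normal approximation gives roughly [1.39, 17.01].
Exact: lower = 3.25; upper = 18.86.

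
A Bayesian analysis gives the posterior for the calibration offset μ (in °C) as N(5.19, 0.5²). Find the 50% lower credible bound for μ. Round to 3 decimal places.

Need L with P(μ ≥ L) = 0.50: L = 5.19 − z_{0.5}·0.5.
z = 0.000; L = 5.19 − 0.000 × 0.5 = 5.190.

5.190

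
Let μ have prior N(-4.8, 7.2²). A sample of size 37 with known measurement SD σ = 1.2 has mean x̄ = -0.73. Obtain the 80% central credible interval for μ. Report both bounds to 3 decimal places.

[-0.986, -0.480]

Posterior precision = 1/7.2² + 37/1.2² = 0.0193 + 25.6944 = 25.7137, so posterior SD = 0.1972.
Posterior mean = (-4.8/7.2² + 37·-0.73/1.2²) / 25.7137 = -0.7331.
Interval: -0.7331 ± 1.282 × 0.1972 → [-0.986, -0.480].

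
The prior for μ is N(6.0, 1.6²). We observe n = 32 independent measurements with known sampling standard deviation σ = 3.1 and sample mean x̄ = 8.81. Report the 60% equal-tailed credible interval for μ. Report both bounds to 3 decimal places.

Posterior precision = 1/1.6² + 32/3.1² = 0.3906 + 3.3299 = 3.7205, so posterior SD = 0.5184.
Posterior mean = (6.0/1.6² + 32·8.81/3.1²) / 3.7205 = 8.5150.
Interval: 8.5150 ± 0.842 × 0.5184 → [8.079, 8.951].

[8.079, 8.951]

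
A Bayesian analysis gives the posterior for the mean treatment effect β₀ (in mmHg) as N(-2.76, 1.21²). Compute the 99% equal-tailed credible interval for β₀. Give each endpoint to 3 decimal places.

[-5.877, 0.357]

The posterior is symmetric, so the 99% equal-tailed interval is β₀ = -2.76 ± z·1.21 with z = 2.576.
Half-width: 2.576 × 1.21 = 3.117.
-2.76 − 3.117 = -5.877; -2.76 + 3.117 = 0.357.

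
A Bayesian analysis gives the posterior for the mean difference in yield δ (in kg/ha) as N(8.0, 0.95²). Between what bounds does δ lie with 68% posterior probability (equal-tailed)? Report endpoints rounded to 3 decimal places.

The posterior is symmetric, so the 68% equal-tailed interval is δ = 8.0 ± z·0.95 with z = 0.994.
Half-width: 0.994 × 0.95 = 0.945.
8.0 − 0.945 = 7.055; 8.0 + 0.945 = 8.945.

[7.055, 8.945]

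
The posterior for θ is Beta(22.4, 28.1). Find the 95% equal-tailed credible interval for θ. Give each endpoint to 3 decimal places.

Posterior: Beta(22.4, 28.1).
Equal-tailed 95% interval: the 0.025 and 0.975 quantiles of Beta(22.4, 28.1).
Posterior mean ≈ 0.444, SD ≈ 0.069; a Normal approximation gives roughly [0.308, 0.579].
Exact: F⁻¹(0.025) = 0.311; F⁻¹(0.975) = 0.581.

[0.311, 0.581]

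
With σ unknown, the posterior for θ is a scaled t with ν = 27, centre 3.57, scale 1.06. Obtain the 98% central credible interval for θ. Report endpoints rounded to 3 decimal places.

[0.949, 6.191]

The t_27 distribution is symmetric; the 98% interval is 3.57 ± t·1.06 with t_{0.99,27} = 2.473.
Half-width: 2.473 × 1.06 = 2.621.
3.57 − 2.621 = 0.949; 3.57 + 2.621 = 6.191.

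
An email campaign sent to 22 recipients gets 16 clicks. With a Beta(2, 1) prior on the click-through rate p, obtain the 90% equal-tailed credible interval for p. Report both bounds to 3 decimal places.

[0.565, 0.854]

Posterior: Beta(2+16, 1+6) = Beta(18, 7).
Equal-tailed 90% interval: the 0.05 and 0.95 quantiles of Beta(18, 7).
Posterior mean ≈ 0.720, SD ≈ 0.088; a Normal approximation gives roughly [0.575, 0.865].
Exact: F⁻¹(0.05) = 0.565; F⁻¹(0.95) = 0.854.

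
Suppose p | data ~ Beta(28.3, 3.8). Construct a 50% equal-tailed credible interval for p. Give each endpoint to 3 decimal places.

Posterior: Beta(28.3, 3.8).
Equal-tailed 50% interval: the 0.25 and 0.75 quantiles of Beta(28.3, 3.8).
Posterior mean ≈ 0.882, SD ≈ 0.056; a Normal approximation gives roughly [0.844, 0.919].
Exact: F⁻¹(0.25) = 0.848; F⁻¹(0.75) = 0.923.

[0.848, 0.923]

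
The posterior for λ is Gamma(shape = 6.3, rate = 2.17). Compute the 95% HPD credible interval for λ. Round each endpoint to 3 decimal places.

[0.890, 5.201]

The posterior is unimodal and skewed, so the HPD interval has equal density at both endpoints and is the shortest 95% interval.
Solving f(0.890) = f(5.201) with F(5.201) − F(0.890) = 0.95 gives [0.890, 5.201].
For comparison, the equal-tailed interval is [1.098, 5.571]; the HPD is narrower and shifted toward the mode.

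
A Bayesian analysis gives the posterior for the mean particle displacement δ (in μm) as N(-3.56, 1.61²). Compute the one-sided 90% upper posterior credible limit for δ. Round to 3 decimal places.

Need U with P(δ ≤ U) = 0.90: U = -3.56 + z_{0.1}·1.61.
z = 1.282; U = -3.56 + 1.282 × 1.61 = -1.497.

-1.497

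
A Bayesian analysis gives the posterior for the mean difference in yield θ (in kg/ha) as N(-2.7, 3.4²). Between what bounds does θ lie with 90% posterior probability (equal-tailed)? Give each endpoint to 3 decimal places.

The posterior is symmetric, so the 90% equal-tailed interval is θ = -2.7 ± z·3.4 with z = 1.645.
Half-width: 1.645 × 3.4 = 5.593.
-2.7 − 5.593 = -8.293; -2.7 + 5.593 = 2.893.

[-8.293, 2.893]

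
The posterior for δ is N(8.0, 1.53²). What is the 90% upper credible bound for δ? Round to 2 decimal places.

9.96

Need U with P(δ ≤ U) = 0.90: U = 8.0 + z_{0.1}·1.53.
z = 1.282; U = 8.0 + 1.282 × 1.53 = 9.96.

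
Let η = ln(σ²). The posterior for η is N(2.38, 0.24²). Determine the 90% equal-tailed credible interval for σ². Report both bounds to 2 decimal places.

On the log scale the 90% interval is 2.38 ± 1.645 × 0.24 = [1.9852, 2.7748].
Exponentiate: [e^1.9852, e^2.7748] = [7.28, 16.03].

[7.28, 16.03]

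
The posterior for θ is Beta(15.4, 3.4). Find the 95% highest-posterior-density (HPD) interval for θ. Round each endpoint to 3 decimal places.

The posterior is unimodal and skewed, so the HPD interval has equal density at both endpoints and is the shortest 95% interval.
Solving f(0.650) = f(0.968) with F(0.968) − F(0.650) = 0.95 gives [0.650, 0.968].
For comparison, the equal-tailed interval is [0.622, 0.953]; the HPD is narrower and shifted toward the mode.

[0.650, 0.968]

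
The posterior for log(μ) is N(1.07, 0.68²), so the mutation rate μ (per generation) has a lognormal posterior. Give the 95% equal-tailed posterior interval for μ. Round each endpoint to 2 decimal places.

[0.77, 11.05]

On the log scale the 95% interval is 1.07 ± 1.960 × 0.68 = [-0.2628, 2.4028].
Exponentiate: [e^-0.2628, e^2.4028] = [0.77, 11.05].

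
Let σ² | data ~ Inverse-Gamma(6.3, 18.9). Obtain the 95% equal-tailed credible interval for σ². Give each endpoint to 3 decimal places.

Inverse-Gamma(6.3, 18.9) quantiles: F⁻¹(0.025) and F⁻¹(0.975).
Equivalently, 1/σ² ~ Gamma(6.3, rate = 18.9); invert its 0.975 and 0.025 quantiles.
Posterior mean ≈ 3.566, SD ≈ 1.720; a Normal approximation gives roughly [0.195, 6.937].
Exact: lower = 1.563; upper = 7.933.

[1.563, 7.933]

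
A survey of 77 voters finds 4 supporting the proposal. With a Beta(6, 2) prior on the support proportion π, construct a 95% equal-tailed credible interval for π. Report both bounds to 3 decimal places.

[0.059, 0.194]

Posterior: Beta(6+4, 2+73) = Beta(10, 75).
Equal-tailed 95% interval: the 0.025 and 0.975 quantiles of Beta(10, 75).
Posterior mean ≈ 0.118, SD ≈ 0.035; a Normal approximation gives roughly [0.050, 0.186].
Exact: F⁻¹(0.025) = 0.059; F⁻¹(0.975) = 0.194.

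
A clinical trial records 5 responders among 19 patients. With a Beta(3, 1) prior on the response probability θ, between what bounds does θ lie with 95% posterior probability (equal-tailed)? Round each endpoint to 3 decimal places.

[0.172, 0.549]

Posterior: Beta(3+5, 1+14) = Beta(8, 15).
Equal-tailed 95% interval: the 0.025 and 0.975 quantiles of Beta(8, 15).
Posterior mean ≈ 0.348, SD ≈ 0.097; a Normal approximation gives roughly [0.157, 0.538].
Exact: F⁻¹(0.025) = 0.172; F⁻¹(0.975) = 0.549.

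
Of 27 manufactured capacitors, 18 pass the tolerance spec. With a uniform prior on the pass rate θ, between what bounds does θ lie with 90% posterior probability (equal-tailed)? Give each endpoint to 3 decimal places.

[0.506, 0.792]

Posterior: Beta(1+18, 1+9) = Beta(19, 10).
Equal-tailed 90% interval: the 0.05 and 0.95 quantiles of Beta(19, 10).
Posterior mean ≈ 0.655, SD ≈ 0.087; a Normal approximation gives roughly [0.512, 0.798].
Exact: F⁻¹(0.05) = 0.506; F⁻¹(0.95) = 0.792.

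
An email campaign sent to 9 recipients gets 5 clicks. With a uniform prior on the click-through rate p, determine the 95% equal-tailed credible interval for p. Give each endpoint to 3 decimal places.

Posterior: Beta(1+5, 1+4) = Beta(6, 5).
Equal-tailed 95% interval: the 0.025 and 0.975 quantiles of Beta(6, 5).
Posterior mean ≈ 0.545, SD ≈ 0.144; a Normal approximation gives roughly [0.264, 0.827].
Exact: F⁻¹(0.025) = 0.262; F⁻¹(0.975) = 0.813.

[0.262, 0.813]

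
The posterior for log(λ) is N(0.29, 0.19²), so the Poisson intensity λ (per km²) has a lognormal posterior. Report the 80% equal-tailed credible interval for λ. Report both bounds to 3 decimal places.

On the log scale the 80% interval is 0.29 ± 1.282 × 0.19 = [0.0465, 0.5335].
Exponentiate: [e^0.0465, e^0.5335] = [1.048, 1.705].

[1.048, 1.705]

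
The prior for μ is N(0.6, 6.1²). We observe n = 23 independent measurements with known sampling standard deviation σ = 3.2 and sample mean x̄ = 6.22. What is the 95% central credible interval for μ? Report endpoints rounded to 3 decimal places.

[4.854, 7.454]

Posterior precision = 1/6.1² + 23/3.2² = 0.0269 + 2.2461 = 2.2730, so posterior SD = 0.6633.
Posterior mean = (0.6/6.1² + 23·6.22/3.2²) / 2.2730 = 6.1536.
Interval: 6.1536 ± 1.960 × 0.6633 → [4.854, 7.454].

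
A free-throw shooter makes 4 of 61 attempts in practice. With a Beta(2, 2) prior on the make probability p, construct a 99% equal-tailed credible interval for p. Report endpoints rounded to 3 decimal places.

[0.025, 0.206]

Posterior: Beta(2+4, 2+57) = Beta(6, 59).
Equal-tailed 99% interval: the 0.005 and 0.995 quantiles of Beta(6, 59).
Posterior mean ≈ 0.092, SD ≈ 0.036; a Normal approximation gives roughly [0.001, 0.184].
Exact: F⁻¹(0.005) = 0.025; F⁻¹(0.995) = 0.206.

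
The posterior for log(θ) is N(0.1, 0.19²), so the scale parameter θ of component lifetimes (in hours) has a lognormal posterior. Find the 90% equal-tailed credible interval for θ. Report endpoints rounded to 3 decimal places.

[0.809, 1.511]

On the log scale the 90% interval is 0.1 ± 1.645 × 0.19 = [-0.2125, 0.4125].
Exponentiate: [e^-0.2125, e^0.4125] = [0.809, 1.511].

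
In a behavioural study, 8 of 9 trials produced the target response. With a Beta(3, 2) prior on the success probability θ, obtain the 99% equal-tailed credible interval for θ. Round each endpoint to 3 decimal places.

Posterior: Beta(3+8, 2+1) = Beta(11, 3).
Equal-tailed 99% interval: the 0.005 and 0.995 quantiles of Beta(11, 3).
Posterior mean ≈ 0.786, SD ≈ 0.106; a Normal approximation gives roughly [0.513, 1.059].
Exact: F⁻¹(0.005) = 0.459; F⁻¹(0.995) = 0.972.

[0.459, 0.972]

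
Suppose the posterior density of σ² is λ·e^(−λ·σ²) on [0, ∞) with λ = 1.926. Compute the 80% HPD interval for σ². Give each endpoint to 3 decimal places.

The exponential density is strictly decreasing on [0, ∞), so the HPD interval is anchored at 0: [0, q] with P(σ² ≤ q) = 0.80.
q = −ln(1 − 0.80) / 1.926 = 1.6094 / 1.926 = 0.836.

[0.000, 0.836]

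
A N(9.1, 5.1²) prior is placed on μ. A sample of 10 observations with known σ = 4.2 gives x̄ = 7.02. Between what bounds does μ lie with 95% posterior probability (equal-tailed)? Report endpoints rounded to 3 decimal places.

Posterior precision = 1/5.1² + 10/4.2² = 0.0384 + 0.5669 = 0.6053, so posterior SD = 1.2853.
Posterior mean = (9.1/5.1² + 10·7.02/4.2²) / 0.6053 = 7.1521.
Interval: 7.1521 ± 1.960 × 1.2853 → [4.633, 9.671].

[4.633, 9.671]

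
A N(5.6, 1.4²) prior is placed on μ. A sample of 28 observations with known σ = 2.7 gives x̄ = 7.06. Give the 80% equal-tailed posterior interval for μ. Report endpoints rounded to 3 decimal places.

[6.274, 7.503]

Posterior precision = 1/1.4² + 28/2.7² = 0.5102 + 3.8409 = 4.3511, so posterior SD = 0.4794.
Posterior mean = (5.6/1.4² + 28·7.06/2.7²) / 4.3511 = 6.8888.
Interval: 6.8888 ± 1.282 × 0.4794 → [6.274, 7.503].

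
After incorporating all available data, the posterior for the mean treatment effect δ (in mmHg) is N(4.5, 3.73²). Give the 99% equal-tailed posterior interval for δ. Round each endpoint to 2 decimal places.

[-5.11, 14.11]

The posterior is symmetric, so the 99% equal-tailed interval is δ = 4.5 ± z·3.73 with z = 2.576.
Half-width: 2.576 × 3.73 = 9.61.
4.5 − 9.61 = -5.11; 4.5 + 9.61 = 14.11.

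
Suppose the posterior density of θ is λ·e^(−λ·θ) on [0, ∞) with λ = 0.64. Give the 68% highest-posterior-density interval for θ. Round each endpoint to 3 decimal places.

[0.000, 1.780]

The exponential density is strictly decreasing on [0, ∞), so the HPD interval is anchored at 0: [0, q] with P(θ ≤ q) = 0.68.
q = −ln(1 − 0.68) / 0.64 = 1.1394 / 0.64 = 1.780.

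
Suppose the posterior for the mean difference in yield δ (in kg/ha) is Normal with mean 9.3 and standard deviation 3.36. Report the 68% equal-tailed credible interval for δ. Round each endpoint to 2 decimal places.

The posterior is symmetric, so the 68% equal-tailed interval is δ = 9.3 ± z·3.36 with z = 0.994.
Half-width: 0.994 × 3.36 = 3.34.
9.3 − 3.34 = 5.96; 9.3 + 3.34 = 12.64.

[5.96, 12.64]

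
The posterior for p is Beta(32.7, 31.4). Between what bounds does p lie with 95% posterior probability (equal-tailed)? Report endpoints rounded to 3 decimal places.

[0.389, 0.631]

Posterior: Beta(32.7, 31.4).
Equal-tailed 95% interval: the 0.025 and 0.975 quantiles of Beta(32.7, 31.4).
Posterior mean ≈ 0.510, SD ≈ 0.062; a Normal approximation gives roughly [0.389, 0.632].
Exact: F⁻¹(0.025) = 0.389; F⁻¹(0.975) = 0.631.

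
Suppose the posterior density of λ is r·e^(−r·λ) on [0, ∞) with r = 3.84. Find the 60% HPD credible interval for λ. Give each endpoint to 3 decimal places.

The exponential density is strictly decreasing on [0, ∞), so the HPD interval is anchored at 0: [0, q] with P(λ ≤ q) = 0.60.
q = −ln(1 − 0.60) / 3.84 = 0.9163 / 3.84 = 0.239.

[0.000, 0.239]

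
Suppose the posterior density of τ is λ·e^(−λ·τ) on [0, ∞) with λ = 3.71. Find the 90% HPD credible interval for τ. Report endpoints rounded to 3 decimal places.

[0.000, 0.621]

The exponential density is strictly decreasing on [0, ∞), so the HPD interval is anchored at 0: [0, q] with P(τ ≤ q) = 0.90.
q = −ln(1 − 0.90) / 3.71 = 2.3026 / 3.71 = 0.621.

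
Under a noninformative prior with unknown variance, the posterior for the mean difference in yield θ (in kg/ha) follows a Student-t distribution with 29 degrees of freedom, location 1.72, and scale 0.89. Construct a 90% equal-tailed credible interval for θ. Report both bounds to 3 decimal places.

[0.208, 3.232]

The t_29 distribution is symmetric; the 90% interval is 1.72 ± t·0.89 with t_{0.95,29} = 1.699.
Half-width: 1.699 × 0.89 = 1.512.
1.72 − 1.512 = 0.208; 1.72 + 1.512 = 3.232.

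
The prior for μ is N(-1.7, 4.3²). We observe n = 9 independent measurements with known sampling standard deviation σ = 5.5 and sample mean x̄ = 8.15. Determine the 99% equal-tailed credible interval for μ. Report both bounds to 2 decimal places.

Posterior precision = 1/4.3² + 9/5.5² = 0.0541 + 0.2975 = 0.3516, so posterior SD = 1.6864.
Posterior mean = (-1.7/4.3² + 9·8.15/5.5²) / 0.3516 = 6.6349.
Interval: 6.6349 ± 2.576 × 1.6864 → [2.29, 10.98].

[2.29, 10.98]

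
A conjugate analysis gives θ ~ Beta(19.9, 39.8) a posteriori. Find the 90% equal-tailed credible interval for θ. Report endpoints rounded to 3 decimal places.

Posterior: Beta(19.9, 39.8).
Equal-tailed 90% interval: the 0.05 and 0.95 quantiles of Beta(19.9, 39.8).
Posterior mean ≈ 0.333, SD ≈ 0.061; a Normal approximation gives roughly [0.234, 0.433].
Exact: F⁻¹(0.05) = 0.237; F⁻¹(0.95) = 0.436.

[0.237, 0.436]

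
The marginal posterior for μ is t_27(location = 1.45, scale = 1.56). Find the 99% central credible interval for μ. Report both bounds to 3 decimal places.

The t_27 distribution is symmetric; the 99% interval is 1.45 ± t·1.56 with t_{0.995,27} = 2.771.
Half-width: 2.771 × 1.56 = 4.322.
1.45 − 4.322 = -2.872; 1.45 + 4.322 = 5.772.

[-2.872, 5.772]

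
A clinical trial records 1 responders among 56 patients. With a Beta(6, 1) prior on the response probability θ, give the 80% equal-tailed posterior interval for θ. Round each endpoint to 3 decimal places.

[0.064, 0.164]

Posterior: Beta(6+1, 1+55) = Beta(7, 56).
Equal-tailed 80% interval: the 0.1 and 0.9 quantiles of Beta(7, 56).
Posterior mean ≈ 0.111, SD ≈ 0.039; a Normal approximation gives roughly [0.061, 0.161].
Exact: F⁻¹(0.1) = 0.064; F⁻¹(0.9) = 0.164.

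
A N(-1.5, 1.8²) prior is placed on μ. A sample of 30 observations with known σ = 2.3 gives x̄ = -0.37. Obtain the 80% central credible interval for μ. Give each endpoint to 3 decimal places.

[-0.952, 0.096]

Posterior precision = 1/1.8² + 30/2.3² = 0.3086 + 5.6711 = 5.9797, so posterior SD = 0.4089.
Posterior mean = (-1.5/1.8² + 30·-0.37/2.3²) / 5.9797 = -0.4283.
Interval: -0.4283 ± 1.282 × 0.4089 → [-0.952, 0.096].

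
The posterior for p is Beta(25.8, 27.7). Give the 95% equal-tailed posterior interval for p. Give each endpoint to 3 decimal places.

[0.351, 0.615]

Posterior: Beta(25.8, 27.7).
Equal-tailed 95% interval: the 0.025 and 0.975 quantiles of Beta(25.8, 27.7).
Posterior mean ≈ 0.482, SD ≈ 0.068; a Normal approximation gives roughly [0.350, 0.615].
Exact: F⁻¹(0.025) = 0.351; F⁻¹(0.975) = 0.615.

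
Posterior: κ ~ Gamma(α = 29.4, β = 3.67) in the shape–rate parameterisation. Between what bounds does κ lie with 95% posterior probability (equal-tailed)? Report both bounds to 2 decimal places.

[5.38, 11.16]

Posterior: Gamma(shape 29.4, rate 3.67).
Equal-tailed 95% interval: Gamma(29.4, 3.67) quantiles at 0.025 and 0.975.
Posterior mean ≈ 8.01, SD ≈ 1.48; a Normal approximation gives roughly [5.12, 10.91].
Exact: lower = 5.38; upper = 11.16.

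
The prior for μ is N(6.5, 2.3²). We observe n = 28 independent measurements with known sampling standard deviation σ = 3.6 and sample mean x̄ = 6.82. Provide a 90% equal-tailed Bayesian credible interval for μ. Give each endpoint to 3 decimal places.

[5.721, 7.867]

Posterior precision = 1/2.3² + 28/3.6² = 0.1890 + 2.1605 = 2.3495, so posterior SD = 0.6524.
Posterior mean = (6.5/2.3² + 28·6.82/3.6²) / 2.3495 = 6.7943.
Interval: 6.7943 ± 1.645 × 0.6524 → [5.721, 7.867].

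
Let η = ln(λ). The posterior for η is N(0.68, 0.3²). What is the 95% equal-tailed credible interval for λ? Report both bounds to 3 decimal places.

[1.096, 3.554]

On the log scale the 95% interval is 0.68 ± 1.960 × 0.3 = [0.0920, 1.2680].
Exponentiate: [e^0.0920, e^1.2680] = [1.096, 3.554].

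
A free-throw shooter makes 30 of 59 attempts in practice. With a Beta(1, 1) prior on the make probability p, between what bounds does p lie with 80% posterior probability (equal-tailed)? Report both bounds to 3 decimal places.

Posterior: Beta(1+30, 1+29) = Beta(31, 30).
Equal-tailed 80% interval: the 0.1 and 0.9 quantiles of Beta(31, 30).
Posterior mean ≈ 0.508, SD ≈ 0.063; a Normal approximation gives roughly [0.427, 0.590].
Exact: F⁻¹(0.1) = 0.426; F⁻¹(0.9) = 0.590.

[0.426, 0.590]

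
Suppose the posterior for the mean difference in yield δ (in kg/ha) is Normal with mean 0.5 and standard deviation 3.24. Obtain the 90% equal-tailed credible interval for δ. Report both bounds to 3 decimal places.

[-4.829, 5.829]

The posterior is symmetric, so the 90% equal-tailed interval is δ = 0.5 ± z·3.24 with z = 1.645.
Half-width: 1.645 × 3.24 = 5.329.
0.5 − 5.329 = -4.829; 0.5 + 5.329 = 5.829.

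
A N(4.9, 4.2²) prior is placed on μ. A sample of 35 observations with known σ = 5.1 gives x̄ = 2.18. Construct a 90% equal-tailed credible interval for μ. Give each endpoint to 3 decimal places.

[0.901, 3.679]

Posterior precision = 1/4.2² + 35/5.1² = 0.0567 + 1.3456 = 1.4023, so posterior SD = 0.8445.
Posterior mean = (4.9/4.2² + 35·2.18/5.1²) / 1.4023 = 2.2900.
Interval: 2.2900 ± 1.645 × 0.8445 → [0.901, 3.679].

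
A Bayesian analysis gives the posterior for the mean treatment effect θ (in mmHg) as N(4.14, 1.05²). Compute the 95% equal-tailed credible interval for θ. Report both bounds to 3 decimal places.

[2.082, 6.198]

The posterior is symmetric, so the 95% equal-tailed interval is θ = 4.14 ± z·1.05 with z = 1.960.
Half-width: 1.960 × 1.05 = 2.058.
4.14 − 2.058 = 2.082; 4.14 + 2.058 = 6.198.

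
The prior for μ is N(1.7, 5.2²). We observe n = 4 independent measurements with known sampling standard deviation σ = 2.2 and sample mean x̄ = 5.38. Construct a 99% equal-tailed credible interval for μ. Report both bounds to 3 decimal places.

[2.450, 7.994]

Posterior precision = 1/5.2² + 4/2.2² = 0.0370 + 0.8264 = 0.8634, so posterior SD = 1.0762.
Posterior mean = (1.7/5.2² + 4·5.38/2.2²) / 0.8634 = 5.2224.
Interval: 5.2224 ± 2.576 × 1.0762 → [2.450, 7.994].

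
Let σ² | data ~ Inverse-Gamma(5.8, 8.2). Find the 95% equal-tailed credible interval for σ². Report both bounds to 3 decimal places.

[0.720, 3.936]

Inverse-Gamma(5.8, 8.2) quantiles: F⁻¹(0.025) and F⁻¹(0.975).
Equivalently, 1/σ² ~ Gamma(5.8, rate = 8.2); invert its 0.975 and 0.025 quantiles.
Posterior mean ≈ 1.708, SD ≈ 0.876; a Normal approximation gives roughly [-0.009, 3.426].
Exact: lower = 0.720; upper = 3.936.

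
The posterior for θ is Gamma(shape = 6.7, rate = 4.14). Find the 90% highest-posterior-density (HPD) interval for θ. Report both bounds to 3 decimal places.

[0.624, 2.575]

The posterior is unimodal and skewed, so the HPD interval has equal density at both endpoints and is the shortest 90% interval.
Solving f(0.624) = f(2.575) with F(2.575) − F(0.624) = 0.90 gives [0.624, 2.575].
For comparison, the equal-tailed interval is [0.744, 2.765]; the HPD is narrower and shifted toward the mode.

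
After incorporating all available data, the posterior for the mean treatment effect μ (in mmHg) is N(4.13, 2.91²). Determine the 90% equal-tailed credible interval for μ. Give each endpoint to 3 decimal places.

[-0.657, 8.917]

The posterior is symmetric, so the 90% equal-tailed interval is μ = 4.13 ± z·2.91 with z = 1.645.
Half-width: 1.645 × 2.91 = 4.787.
4.13 − 4.787 = -0.657; 4.13 + 4.787 = 8.917.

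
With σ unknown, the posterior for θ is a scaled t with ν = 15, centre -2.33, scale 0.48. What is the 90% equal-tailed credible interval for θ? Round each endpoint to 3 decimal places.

The t_15 distribution is symmetric; the 90% interval is -2.33 ± t·0.48 with t_{0.95,15} = 1.753.
Half-width: 1.753 × 0.48 = 0.841.
-2.33 − 0.841 = -3.171; -2.33 + 0.841 = -1.489.

[-3.171, -1.489]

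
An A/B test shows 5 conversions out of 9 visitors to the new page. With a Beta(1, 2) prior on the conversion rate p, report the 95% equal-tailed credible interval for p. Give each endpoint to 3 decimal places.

[0.234, 0.766]

Posterior: Beta(1+5, 2+4) = Beta(6, 6).
Equal-tailed 95% interval: the 0.025 and 0.975 quantiles of Beta(6, 6).
Posterior mean ≈ 0.500, SD ≈ 0.139; a Normal approximation gives roughly [0.228, 0.772].
Exact: F⁻¹(0.025) = 0.234; F⁻¹(0.975) = 0.766.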